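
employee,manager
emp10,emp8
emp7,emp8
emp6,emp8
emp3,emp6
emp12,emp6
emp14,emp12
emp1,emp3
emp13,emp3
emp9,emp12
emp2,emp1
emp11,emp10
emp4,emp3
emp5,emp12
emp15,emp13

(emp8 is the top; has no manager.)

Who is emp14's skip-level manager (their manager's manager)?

emp14 reports to emp12, and emp12 reports to emp6. So emp14's skip-level manager is emp6.

emp6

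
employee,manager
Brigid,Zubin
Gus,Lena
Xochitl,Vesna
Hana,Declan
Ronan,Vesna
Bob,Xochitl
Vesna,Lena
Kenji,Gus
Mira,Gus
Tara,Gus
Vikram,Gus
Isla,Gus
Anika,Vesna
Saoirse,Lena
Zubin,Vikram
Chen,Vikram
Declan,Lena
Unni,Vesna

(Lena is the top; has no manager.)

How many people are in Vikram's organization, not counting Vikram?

Vikram directly manages Zubin, Chen. Under Zubin: Brigid (1). Chen has no reports. So Vikram's organization is 2 direct reports plus everyone under them: 2 + 1 = 3.

3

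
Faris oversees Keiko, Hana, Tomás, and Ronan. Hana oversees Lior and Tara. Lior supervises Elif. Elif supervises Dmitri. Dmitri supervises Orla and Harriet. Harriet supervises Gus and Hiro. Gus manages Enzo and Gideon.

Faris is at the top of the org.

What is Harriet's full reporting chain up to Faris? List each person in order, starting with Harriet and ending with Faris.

Harriet reports to Dmitri. Dmitri reports to Elif. Elif reports to Lior. Lior reports to Hana. Hana reports to Faris. Faris is at the top.

Harriet -> Dmitri -> Elif -> Lior -> Hana -> Faris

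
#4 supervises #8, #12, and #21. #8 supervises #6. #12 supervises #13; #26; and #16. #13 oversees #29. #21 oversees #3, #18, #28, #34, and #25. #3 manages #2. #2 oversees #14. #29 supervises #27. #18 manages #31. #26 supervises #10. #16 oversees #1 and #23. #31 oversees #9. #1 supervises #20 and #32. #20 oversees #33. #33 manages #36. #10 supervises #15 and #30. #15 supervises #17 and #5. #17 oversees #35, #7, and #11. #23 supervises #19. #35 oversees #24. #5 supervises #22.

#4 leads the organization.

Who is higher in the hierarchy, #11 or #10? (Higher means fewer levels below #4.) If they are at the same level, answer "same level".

#10

#11 is 6 levels below #4; #10 is 3. #10 is higher.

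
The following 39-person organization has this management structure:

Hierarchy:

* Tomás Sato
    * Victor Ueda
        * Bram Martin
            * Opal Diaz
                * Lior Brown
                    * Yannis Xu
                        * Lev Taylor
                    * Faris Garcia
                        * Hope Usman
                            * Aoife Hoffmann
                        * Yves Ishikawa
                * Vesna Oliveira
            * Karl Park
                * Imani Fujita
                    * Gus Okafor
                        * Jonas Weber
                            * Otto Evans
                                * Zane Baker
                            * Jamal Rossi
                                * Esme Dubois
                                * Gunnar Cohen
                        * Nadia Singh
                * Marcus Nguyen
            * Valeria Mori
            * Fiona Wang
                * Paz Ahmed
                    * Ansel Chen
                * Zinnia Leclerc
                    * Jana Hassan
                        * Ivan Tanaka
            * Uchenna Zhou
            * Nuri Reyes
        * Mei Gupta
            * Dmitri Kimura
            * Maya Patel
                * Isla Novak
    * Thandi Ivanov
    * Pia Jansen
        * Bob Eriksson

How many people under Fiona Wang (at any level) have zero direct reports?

The people in Fiona Wang's organization with no one reporting to them are Ivan Tanaka, Ansel Chen. That is 2.

2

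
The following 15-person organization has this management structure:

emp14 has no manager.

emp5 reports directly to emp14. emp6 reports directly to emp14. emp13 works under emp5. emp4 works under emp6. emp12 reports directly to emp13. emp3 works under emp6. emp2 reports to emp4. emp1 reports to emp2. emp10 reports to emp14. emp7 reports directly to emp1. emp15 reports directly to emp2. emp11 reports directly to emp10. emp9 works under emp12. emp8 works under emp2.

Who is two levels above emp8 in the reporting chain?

emp8 reports to emp2, and emp2 reports to emp4. So emp8's skip-level manager is emp4.

emp4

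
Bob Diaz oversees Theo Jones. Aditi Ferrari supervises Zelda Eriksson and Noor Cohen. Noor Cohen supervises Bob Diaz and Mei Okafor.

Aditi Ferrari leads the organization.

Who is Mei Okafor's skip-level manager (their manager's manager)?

Mei Okafor reports to Noor Cohen, and Noor Cohen reports to Aditi Ferrari. So Mei Okafor's skip-level manager is Aditi Ferrari.

Aditi Ferrari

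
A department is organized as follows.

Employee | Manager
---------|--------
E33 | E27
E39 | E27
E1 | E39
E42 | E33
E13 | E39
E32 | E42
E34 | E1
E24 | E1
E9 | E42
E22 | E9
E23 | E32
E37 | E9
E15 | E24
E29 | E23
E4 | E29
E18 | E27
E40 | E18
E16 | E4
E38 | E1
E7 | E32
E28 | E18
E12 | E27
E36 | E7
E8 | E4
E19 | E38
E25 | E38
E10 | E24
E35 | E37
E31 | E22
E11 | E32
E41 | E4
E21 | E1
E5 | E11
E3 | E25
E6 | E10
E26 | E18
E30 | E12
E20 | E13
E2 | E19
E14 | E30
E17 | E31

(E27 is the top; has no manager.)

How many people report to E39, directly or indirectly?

E39 directly manages E1, E13. Under E1: E21, E38, E25, E3, E19, E2, E24, E10, E6, E15, E34 (11). Under E13: E20 (1). So E39's organization is 2 direct reports plus everyone under them: 12 + 2 = 14.

14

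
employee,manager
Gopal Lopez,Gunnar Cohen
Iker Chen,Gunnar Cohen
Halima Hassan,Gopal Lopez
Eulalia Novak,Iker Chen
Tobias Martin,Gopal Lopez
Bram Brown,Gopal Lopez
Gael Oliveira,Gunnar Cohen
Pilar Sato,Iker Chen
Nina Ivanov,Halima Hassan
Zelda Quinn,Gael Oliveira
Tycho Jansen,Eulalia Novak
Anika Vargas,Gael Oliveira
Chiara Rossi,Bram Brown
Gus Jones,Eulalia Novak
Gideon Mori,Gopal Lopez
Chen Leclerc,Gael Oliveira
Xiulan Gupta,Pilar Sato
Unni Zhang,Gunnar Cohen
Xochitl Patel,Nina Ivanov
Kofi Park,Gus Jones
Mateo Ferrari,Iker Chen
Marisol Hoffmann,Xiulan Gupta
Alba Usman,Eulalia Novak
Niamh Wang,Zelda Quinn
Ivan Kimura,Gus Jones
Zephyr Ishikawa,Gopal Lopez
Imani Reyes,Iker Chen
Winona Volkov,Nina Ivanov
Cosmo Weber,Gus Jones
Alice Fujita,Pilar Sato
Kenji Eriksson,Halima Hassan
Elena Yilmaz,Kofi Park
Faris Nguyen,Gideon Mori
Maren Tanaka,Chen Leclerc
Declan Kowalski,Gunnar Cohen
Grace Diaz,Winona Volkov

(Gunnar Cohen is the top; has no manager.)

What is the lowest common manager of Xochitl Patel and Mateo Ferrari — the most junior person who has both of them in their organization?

Xochitl Patel's chain of managers is Nina Ivanov, Halima Hassan, Gopal Lopez, Gunnar Cohen. Mateo Ferrari's chain of managers is Iker Chen, Gunnar Cohen. The first manager that appears in both chains is Gunnar Cohen.

Gunnar Cohen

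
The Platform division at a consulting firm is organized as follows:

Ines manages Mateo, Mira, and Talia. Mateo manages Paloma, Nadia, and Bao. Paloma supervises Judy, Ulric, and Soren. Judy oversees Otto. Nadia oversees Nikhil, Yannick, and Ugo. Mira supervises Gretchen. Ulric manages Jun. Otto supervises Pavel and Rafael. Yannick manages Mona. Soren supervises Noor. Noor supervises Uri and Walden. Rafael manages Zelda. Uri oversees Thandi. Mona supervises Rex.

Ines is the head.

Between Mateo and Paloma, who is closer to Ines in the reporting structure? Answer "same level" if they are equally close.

Mateo

Mateo is 1 level below Ines; Paloma is 2. Mateo is higher.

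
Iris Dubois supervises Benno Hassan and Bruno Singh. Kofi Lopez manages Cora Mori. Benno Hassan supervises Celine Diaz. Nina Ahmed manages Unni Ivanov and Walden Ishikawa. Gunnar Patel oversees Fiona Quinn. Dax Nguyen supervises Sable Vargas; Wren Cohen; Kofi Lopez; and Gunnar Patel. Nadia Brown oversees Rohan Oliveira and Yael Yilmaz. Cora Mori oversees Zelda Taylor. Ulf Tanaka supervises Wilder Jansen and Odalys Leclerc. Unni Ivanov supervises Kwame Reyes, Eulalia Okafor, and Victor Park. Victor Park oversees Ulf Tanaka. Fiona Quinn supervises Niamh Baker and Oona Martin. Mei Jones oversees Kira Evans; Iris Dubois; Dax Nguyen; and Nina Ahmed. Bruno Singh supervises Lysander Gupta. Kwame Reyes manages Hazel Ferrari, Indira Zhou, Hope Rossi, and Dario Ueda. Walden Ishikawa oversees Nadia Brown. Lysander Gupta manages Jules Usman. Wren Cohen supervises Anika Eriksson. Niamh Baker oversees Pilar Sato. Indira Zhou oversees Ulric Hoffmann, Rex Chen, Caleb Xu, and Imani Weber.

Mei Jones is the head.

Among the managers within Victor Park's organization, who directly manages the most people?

Direct-report counts within Victor Park's organization: Victor Park has 1; Ulf Tanaka has 2. The largest is 2, held by Ulf Tanaka.

Ulf Tanaka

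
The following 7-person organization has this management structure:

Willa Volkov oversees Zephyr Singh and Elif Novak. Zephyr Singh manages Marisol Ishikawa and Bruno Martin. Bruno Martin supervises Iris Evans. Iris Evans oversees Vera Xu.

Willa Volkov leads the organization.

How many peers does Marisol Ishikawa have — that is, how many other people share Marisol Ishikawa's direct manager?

Marisol Ishikawa reports to Zephyr Singh. Zephyr Singh's other direct reports are Bruno Martin — 1 peer.

1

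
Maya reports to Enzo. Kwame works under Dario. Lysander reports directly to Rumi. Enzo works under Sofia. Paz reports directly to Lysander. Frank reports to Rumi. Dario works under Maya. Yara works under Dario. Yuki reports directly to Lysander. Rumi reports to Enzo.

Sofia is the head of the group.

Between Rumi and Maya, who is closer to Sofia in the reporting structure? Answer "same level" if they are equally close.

same level

Both Rumi and Maya are 2 levels below Sofia.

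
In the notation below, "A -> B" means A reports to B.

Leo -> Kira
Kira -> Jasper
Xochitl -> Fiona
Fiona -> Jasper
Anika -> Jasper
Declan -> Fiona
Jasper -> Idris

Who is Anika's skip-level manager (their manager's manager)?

Idris

Anika reports to Jasper, and Jasper reports to Idris. So Anika's skip-level manager is Idris.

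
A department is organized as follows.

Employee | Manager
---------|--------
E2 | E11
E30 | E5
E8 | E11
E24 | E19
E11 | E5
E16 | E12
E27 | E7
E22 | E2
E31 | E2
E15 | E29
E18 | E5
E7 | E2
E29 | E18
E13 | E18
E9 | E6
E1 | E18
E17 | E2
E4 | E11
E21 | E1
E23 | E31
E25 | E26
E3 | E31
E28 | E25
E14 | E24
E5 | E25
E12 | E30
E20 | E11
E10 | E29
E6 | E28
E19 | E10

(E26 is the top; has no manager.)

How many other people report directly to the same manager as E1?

2

E1 reports to E18. E18's other direct reports are E29, E13 — 2 peers.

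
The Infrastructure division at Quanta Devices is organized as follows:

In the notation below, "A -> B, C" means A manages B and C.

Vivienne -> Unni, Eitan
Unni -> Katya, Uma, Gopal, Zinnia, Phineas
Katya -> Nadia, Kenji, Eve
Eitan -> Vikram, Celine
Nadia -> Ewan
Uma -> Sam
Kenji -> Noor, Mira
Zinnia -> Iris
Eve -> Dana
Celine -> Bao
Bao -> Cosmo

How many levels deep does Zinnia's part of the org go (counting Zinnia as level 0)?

The longest chain under Zinnia runs Zinnia → Iris, which is 1 level below Zinnia.

1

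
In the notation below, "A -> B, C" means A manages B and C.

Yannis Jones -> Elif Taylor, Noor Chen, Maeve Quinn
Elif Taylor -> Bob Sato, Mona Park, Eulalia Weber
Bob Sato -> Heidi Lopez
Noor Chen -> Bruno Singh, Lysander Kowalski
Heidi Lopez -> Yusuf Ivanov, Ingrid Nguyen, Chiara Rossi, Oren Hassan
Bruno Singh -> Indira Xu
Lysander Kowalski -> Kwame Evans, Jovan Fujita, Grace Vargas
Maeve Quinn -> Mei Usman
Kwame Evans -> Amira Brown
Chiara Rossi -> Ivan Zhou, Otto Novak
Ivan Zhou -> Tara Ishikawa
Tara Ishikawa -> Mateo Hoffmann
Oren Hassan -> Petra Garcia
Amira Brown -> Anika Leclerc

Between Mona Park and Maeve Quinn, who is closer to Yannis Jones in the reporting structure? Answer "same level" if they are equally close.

Maeve Quinn

Mona Park is 2 levels below Yannis Jones; Maeve Quinn is 1. Maeve Quinn is higher.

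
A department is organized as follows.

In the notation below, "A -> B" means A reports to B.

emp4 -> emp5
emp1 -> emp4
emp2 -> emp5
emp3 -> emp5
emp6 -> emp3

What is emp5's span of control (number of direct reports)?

emp5 directly manages emp4, emp2, emp3. That is 3 direct reports.

3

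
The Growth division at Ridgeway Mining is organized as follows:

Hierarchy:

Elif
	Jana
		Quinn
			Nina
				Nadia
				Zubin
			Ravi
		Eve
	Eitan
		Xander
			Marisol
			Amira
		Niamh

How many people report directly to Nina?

Nina directly manages Nadia, Zubin. That is 2 direct reports.

2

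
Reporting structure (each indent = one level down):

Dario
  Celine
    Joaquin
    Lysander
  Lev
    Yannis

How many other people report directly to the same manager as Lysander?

Lysander reports to Celine. Celine's other direct reports are Joaquin — 1 peer.

1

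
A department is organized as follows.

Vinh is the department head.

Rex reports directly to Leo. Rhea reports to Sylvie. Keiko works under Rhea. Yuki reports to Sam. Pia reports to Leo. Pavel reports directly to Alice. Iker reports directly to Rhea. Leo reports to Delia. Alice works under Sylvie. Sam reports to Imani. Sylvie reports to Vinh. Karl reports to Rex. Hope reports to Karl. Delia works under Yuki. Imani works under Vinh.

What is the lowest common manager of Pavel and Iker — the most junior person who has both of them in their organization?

Pavel's chain of managers is Alice, Sylvie, Vinh. Iker's chain of managers is Rhea, Sylvie, Vinh. The first manager that appears in both chains is Sylvie.

Sylvie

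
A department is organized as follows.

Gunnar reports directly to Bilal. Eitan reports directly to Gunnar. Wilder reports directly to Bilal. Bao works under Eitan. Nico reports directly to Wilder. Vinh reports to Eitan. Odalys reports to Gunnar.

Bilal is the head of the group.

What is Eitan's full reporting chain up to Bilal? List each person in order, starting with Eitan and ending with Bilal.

Eitan -> Gunnar -> Bilal

Eitan reports to Gunnar. Gunnar reports to Bilal. Bilal is at the top.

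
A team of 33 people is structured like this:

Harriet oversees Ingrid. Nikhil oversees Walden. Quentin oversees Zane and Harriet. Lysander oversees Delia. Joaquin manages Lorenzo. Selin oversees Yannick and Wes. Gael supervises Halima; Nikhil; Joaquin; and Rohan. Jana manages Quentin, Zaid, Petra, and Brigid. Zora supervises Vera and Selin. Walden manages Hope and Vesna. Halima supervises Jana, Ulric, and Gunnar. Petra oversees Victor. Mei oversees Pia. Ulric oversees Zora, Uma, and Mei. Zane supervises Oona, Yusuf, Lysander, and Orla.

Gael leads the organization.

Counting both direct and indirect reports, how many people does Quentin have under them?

8

Quentin directly manages Harriet, Zane. Under Harriet: Ingrid (1). Under Zane: Yusuf, Orla, Lysander, Delia, Oona (5). So Quentin's organization is 2 direct reports plus everyone under them: 2 + 6 = 8.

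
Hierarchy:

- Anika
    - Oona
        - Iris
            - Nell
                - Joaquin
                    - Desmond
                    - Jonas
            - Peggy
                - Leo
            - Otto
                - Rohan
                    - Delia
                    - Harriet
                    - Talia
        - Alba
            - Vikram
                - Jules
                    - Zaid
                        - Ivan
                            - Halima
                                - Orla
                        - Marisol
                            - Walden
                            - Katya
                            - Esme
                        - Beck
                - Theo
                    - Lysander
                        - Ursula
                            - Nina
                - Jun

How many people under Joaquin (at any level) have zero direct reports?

The people in Joaquin's organization with no one reporting to them are Jonas, Desmond. That is 2.

2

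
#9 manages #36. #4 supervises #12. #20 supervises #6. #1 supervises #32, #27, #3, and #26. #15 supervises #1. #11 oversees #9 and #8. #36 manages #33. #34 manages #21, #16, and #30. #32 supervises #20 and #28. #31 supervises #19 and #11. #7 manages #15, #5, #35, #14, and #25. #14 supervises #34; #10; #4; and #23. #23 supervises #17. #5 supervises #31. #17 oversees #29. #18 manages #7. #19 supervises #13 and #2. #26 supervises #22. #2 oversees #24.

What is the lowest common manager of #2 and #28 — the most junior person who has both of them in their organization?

#2's chain of managers is #19, #31, #5, #7, #18. #28's chain of managers is #32, #1, #15, #7, #18. The first manager that appears in both chains is #7.

#7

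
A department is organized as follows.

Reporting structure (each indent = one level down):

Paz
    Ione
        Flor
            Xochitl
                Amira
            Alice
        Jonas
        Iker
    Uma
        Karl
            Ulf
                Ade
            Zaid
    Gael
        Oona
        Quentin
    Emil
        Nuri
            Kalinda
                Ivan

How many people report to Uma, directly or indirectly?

4

Uma directly manages Karl. Under Karl: Zaid, Ulf, Ade (3). That's 4 in total.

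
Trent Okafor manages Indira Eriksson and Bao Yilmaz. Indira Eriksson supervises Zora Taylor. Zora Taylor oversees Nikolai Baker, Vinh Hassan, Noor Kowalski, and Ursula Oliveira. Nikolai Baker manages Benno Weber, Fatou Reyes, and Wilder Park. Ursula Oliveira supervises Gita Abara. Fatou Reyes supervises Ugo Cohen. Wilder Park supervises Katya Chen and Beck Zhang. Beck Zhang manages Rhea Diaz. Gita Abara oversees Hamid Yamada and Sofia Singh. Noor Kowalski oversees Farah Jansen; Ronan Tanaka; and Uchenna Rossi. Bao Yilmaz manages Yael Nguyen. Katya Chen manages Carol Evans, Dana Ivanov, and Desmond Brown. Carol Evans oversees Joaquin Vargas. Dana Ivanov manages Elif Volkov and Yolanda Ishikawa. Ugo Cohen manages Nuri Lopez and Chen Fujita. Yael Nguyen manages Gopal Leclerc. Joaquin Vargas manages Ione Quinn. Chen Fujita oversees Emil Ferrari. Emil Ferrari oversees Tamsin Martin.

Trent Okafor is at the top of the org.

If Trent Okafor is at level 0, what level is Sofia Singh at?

Chain from Sofia Singh up to Trent Okafor: Sofia Singh → Gita Abara → Ursula Oliveira → Zora Taylor → Indira Eriksson → Trent Okafor. That is 5 steps up, so Sofia Singh is 5 levels below Trent Okafor.

5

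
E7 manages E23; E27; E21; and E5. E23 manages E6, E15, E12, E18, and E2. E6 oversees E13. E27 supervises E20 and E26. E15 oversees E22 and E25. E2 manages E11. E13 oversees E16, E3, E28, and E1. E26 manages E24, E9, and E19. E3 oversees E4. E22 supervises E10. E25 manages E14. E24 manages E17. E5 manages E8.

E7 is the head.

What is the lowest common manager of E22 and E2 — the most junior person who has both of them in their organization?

E23

E22's chain of managers is E15, E23, E7. E2's chain of managers is E23, E7. The first manager that appears in both chains is E23.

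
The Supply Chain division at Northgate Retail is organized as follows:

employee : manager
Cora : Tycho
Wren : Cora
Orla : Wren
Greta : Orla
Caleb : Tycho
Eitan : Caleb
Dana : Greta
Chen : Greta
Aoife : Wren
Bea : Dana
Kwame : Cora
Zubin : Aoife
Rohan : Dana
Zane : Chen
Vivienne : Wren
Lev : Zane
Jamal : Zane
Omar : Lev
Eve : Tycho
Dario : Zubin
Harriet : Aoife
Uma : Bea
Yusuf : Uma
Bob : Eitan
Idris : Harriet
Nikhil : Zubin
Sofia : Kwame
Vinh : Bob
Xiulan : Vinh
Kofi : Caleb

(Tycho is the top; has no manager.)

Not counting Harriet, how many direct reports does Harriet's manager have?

1

Harriet reports to Aoife. Aoife's other direct reports are Zubin — 1 peer.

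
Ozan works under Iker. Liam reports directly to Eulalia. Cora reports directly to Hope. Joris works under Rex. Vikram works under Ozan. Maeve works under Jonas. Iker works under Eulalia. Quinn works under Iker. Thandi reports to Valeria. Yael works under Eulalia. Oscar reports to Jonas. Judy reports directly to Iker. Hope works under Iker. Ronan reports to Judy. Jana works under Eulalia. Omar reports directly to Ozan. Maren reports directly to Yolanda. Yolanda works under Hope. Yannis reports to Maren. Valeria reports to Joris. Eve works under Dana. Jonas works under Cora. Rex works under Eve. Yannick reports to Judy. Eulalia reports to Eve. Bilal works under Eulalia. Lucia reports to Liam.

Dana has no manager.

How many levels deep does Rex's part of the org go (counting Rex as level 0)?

3

The longest chain under Rex runs Rex → Joris → Valeria → Thandi, which is 3 levels below Rex.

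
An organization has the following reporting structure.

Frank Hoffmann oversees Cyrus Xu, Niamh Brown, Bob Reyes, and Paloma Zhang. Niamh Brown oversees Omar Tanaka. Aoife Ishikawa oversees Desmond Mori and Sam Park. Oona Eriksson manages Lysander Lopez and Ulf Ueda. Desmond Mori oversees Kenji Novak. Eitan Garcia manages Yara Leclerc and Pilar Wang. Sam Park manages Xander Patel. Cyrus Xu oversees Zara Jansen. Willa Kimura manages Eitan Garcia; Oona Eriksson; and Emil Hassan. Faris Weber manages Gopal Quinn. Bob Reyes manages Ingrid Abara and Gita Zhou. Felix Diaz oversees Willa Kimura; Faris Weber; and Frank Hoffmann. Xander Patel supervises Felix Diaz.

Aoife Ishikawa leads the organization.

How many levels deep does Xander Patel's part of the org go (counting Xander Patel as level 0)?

4

The longest chain under Xander Patel runs Xander Patel → Felix Diaz → Frank Hoffmann → Bob Reyes → Gita Zhou, which is 4 levels below Xander Patel.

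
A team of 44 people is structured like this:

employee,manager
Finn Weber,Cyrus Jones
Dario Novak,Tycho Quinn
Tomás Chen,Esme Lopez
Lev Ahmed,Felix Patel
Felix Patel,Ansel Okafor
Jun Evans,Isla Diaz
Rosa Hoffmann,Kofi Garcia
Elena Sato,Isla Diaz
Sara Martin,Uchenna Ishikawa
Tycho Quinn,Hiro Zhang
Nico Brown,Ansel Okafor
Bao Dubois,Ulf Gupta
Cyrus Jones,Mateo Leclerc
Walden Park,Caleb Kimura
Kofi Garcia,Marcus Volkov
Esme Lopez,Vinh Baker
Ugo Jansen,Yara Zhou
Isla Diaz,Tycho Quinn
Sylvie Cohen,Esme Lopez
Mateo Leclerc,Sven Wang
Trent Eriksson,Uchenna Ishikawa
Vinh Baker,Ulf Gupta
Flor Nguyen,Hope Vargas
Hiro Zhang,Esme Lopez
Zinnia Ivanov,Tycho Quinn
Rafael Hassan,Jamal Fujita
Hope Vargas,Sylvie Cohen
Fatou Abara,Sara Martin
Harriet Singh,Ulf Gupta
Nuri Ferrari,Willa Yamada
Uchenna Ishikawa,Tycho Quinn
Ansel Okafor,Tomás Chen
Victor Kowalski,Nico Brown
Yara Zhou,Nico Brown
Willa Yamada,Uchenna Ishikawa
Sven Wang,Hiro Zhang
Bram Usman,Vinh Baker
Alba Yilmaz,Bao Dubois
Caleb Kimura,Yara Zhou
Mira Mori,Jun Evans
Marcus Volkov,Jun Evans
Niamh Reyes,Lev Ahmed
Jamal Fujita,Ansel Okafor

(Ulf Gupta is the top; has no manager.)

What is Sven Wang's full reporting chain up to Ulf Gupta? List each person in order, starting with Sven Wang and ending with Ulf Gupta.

Sven Wang reports to Hiro Zhang. Hiro Zhang reports to Esme Lopez. Esme Lopez reports to Vinh Baker. Vinh Baker reports to Ulf Gupta. Ulf Gupta is at the top.

Sven Wang -> Hiro Zhang -> Esme Lopez -> Vinh Baker -> Ulf Gupta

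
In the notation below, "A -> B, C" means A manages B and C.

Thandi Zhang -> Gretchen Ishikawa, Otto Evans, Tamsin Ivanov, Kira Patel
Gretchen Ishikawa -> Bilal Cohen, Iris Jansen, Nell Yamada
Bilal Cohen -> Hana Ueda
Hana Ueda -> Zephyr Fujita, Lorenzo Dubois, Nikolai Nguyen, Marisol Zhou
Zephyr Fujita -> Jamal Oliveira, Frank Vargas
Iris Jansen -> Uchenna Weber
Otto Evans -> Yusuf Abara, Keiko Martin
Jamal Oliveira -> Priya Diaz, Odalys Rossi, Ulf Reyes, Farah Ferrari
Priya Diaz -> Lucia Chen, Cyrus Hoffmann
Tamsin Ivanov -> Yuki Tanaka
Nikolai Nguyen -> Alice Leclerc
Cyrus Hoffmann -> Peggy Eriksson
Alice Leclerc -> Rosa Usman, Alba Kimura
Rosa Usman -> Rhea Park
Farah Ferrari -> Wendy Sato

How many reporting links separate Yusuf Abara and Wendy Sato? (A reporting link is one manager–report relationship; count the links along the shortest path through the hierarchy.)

Yusuf Abara is 2 levels below Thandi Zhang, and Wendy Sato is 7 levels below Thandi Zhang (their lowest common manager). The shortest path runs up from Yusuf Abara to Thandi Zhang and back down to Wendy Sato: 2 + 7 = 9 links.

9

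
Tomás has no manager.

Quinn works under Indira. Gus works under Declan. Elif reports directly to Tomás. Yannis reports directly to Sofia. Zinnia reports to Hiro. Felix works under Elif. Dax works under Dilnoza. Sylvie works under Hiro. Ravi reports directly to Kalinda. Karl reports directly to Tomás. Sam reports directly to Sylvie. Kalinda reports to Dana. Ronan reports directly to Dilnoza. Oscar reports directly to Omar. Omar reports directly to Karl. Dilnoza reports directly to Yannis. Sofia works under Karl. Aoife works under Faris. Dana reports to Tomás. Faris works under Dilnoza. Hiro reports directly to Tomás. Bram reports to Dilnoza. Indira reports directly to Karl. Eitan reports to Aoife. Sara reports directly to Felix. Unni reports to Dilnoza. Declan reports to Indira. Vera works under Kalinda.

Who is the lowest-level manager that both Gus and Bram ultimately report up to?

Gus's chain of managers is Declan, Indira, Karl, Tomás. Bram's chain of managers is Dilnoza, Yannis, Sofia, Karl, Tomás. The first manager that appears in both chains is Karl.

Karl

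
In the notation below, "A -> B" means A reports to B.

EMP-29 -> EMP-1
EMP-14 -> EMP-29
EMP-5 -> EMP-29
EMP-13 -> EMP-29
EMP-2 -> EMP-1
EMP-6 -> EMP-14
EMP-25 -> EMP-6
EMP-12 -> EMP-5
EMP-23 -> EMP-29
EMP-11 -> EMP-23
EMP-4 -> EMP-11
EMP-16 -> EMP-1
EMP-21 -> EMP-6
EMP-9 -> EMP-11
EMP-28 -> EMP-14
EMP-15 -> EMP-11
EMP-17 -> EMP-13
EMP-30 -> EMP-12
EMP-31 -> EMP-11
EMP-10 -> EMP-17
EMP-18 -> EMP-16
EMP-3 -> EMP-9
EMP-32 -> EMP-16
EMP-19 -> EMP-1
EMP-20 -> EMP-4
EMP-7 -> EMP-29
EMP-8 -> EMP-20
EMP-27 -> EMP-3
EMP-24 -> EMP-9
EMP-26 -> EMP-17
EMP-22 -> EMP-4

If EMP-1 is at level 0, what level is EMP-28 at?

Chain from EMP-28 up to EMP-1: EMP-28 → EMP-14 → EMP-29 → EMP-1. That is 3 steps up, so EMP-28 is 3 levels below EMP-1.

3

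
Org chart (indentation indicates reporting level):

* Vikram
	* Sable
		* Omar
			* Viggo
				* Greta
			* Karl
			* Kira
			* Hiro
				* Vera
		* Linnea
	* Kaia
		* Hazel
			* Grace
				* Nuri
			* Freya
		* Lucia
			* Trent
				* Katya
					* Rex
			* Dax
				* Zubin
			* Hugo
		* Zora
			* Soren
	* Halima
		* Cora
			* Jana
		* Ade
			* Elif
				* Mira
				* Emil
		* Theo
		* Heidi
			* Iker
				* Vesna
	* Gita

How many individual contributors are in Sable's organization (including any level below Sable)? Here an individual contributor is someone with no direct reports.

The people in Sable's organization with no one reporting to them are Linnea, Vera, Kira, Karl, Greta. That is 5.

5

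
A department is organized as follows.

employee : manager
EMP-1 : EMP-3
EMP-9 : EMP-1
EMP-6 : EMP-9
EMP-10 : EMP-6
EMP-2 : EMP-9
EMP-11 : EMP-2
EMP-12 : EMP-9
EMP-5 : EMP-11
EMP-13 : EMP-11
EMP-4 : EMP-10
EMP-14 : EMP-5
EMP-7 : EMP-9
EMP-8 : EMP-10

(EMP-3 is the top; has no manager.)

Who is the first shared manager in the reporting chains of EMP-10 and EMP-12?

EMP-10's chain of managers is EMP-6, EMP-9, EMP-1, EMP-3. EMP-12's chain of managers is EMP-9, EMP-1, EMP-3. The first manager that appears in both chains is EMP-9.

EMP-9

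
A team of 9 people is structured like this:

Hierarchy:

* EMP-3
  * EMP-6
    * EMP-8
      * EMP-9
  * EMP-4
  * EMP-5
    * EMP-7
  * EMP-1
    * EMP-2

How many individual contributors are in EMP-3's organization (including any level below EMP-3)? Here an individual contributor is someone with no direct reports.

The people in EMP-3's organization with no one reporting to them are EMP-2, EMP-7, EMP-4, EMP-9. That is 4.

4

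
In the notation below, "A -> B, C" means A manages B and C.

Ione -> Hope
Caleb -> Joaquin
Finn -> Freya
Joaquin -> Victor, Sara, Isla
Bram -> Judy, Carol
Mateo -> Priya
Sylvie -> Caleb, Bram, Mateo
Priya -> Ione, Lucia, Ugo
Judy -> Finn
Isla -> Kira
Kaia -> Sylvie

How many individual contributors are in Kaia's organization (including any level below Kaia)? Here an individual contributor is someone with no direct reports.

8

The people in Kaia's organization with no one reporting to them are Ugo, Lucia, Hope, Carol, Freya, Kira, Sara, Victor. That is 8.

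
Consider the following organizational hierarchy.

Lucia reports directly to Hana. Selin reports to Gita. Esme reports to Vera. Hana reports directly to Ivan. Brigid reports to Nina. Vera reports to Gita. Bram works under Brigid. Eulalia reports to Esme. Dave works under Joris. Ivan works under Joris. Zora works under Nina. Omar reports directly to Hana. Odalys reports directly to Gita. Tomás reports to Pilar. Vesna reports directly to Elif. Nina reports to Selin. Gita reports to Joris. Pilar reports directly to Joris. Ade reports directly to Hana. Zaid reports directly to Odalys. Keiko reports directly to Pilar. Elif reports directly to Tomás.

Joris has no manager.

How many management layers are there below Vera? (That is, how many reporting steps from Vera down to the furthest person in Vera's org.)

The longest chain under Vera runs Vera → Esme → Eulalia, which is 2 levels below Vera.

2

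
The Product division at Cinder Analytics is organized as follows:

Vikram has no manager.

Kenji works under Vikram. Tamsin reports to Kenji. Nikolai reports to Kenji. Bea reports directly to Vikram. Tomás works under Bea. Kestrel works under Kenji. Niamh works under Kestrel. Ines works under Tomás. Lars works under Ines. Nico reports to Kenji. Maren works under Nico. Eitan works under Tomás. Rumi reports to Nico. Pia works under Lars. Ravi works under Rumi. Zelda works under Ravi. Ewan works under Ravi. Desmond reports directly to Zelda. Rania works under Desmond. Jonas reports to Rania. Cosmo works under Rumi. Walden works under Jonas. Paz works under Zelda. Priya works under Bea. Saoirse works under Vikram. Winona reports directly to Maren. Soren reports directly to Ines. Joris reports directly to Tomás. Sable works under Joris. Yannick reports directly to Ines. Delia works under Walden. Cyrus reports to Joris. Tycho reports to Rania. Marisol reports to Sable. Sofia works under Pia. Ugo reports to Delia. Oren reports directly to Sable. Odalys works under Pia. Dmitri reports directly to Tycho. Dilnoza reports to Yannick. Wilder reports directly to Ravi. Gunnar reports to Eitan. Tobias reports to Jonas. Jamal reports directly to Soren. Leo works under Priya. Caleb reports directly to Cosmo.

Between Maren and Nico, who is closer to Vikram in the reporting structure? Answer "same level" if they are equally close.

Maren is 3 levels below Vikram; Nico is 2. Nico is higher.

Nico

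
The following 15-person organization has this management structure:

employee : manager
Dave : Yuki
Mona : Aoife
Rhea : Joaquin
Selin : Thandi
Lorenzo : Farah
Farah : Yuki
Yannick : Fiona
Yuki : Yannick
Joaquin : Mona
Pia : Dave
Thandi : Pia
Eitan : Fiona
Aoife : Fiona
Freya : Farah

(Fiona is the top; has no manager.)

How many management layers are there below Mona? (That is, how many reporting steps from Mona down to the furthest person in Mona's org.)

2

The longest chain under Mona runs Mona → Joaquin → Rhea, which is 2 levels below Mona.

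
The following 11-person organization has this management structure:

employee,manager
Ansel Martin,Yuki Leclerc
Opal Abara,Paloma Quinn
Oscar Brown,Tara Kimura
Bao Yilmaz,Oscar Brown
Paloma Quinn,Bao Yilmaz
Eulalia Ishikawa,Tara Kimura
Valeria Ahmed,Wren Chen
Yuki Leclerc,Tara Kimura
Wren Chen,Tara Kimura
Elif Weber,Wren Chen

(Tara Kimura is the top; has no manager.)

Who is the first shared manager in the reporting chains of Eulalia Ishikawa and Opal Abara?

Tara Kimura

Eulalia Ishikawa's chain of managers is Tara Kimura. Opal Abara's chain of managers is Paloma Quinn, Bao Yilmaz, Oscar Brown, Tara Kimura. The first manager that appears in both chains is Tara Kimura.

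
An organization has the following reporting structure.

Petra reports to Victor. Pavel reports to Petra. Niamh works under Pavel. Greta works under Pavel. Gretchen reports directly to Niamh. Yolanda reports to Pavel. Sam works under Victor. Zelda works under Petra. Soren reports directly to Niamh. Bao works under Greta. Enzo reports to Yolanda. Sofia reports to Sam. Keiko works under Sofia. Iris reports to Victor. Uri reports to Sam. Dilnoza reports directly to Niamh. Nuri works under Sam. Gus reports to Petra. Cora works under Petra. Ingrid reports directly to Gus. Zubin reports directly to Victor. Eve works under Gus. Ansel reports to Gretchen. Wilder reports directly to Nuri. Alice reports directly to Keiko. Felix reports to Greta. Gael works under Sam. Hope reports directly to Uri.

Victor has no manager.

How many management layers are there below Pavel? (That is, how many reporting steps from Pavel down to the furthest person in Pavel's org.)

3

The longest chain under Pavel runs Pavel → Niamh → Gretchen → Ansel, which is 3 levels below Pavel.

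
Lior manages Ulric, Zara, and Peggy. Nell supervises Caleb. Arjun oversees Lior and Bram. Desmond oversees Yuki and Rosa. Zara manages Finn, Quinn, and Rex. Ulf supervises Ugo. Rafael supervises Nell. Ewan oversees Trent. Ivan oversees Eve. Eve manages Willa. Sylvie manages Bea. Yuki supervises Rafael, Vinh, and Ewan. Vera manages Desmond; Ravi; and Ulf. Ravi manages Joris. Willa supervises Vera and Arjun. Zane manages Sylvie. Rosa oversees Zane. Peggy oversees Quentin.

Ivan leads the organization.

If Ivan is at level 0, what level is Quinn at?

6

Chain from Quinn up to Ivan: Quinn → Zara → Lior → Arjun → Willa → Eve → Ivan. That is 6 steps up, so Quinn is 6 levels below Ivan.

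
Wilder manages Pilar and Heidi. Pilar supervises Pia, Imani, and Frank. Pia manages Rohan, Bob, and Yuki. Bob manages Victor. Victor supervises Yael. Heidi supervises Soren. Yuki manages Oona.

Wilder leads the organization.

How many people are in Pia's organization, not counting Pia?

Pia directly manages Rohan, Bob, Yuki. Rohan has no reports. Under Bob: Victor, Yael (2). Under Yuki: Oona (1). So Pia's organization is 3 direct reports plus everyone under them: 1 + 3 + 2 = 6.

6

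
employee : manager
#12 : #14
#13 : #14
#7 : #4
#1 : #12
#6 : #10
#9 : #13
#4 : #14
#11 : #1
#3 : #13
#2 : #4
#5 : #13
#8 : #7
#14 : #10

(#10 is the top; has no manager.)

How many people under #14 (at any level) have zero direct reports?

The people in #14's organization with no one reporting to them are #3, #5, #9, #11, #2, #8. That is 6.

6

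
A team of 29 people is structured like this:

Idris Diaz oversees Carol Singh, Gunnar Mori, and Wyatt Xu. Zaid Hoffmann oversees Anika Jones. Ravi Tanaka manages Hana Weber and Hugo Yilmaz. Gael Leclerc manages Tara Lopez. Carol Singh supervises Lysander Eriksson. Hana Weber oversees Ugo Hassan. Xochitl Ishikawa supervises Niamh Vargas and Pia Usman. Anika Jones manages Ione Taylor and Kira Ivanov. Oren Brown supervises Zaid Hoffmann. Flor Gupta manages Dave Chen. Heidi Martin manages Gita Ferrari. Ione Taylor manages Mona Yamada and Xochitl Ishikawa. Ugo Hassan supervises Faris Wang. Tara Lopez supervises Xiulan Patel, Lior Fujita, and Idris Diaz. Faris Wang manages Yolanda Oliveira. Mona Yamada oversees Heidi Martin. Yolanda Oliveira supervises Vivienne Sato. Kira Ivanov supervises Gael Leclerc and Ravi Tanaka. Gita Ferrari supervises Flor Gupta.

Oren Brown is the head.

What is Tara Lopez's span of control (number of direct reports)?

Tara Lopez directly manages Idris Diaz, Xiulan Patel, Lior Fujita. That is 3 direct reports.

3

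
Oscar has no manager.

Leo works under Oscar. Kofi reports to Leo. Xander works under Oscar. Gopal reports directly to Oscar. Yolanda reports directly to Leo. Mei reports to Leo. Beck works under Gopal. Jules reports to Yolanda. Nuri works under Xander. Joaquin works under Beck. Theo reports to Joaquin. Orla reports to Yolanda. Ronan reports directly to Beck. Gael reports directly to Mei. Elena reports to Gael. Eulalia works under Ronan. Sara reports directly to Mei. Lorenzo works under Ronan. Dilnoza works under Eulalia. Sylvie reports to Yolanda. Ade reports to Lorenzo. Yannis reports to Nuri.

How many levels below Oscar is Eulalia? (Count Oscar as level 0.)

Chain from Eulalia up to Oscar: Eulalia → Ronan → Beck → Gopal → Oscar. That is 4 steps up, so Eulalia is 4 levels below Oscar.

4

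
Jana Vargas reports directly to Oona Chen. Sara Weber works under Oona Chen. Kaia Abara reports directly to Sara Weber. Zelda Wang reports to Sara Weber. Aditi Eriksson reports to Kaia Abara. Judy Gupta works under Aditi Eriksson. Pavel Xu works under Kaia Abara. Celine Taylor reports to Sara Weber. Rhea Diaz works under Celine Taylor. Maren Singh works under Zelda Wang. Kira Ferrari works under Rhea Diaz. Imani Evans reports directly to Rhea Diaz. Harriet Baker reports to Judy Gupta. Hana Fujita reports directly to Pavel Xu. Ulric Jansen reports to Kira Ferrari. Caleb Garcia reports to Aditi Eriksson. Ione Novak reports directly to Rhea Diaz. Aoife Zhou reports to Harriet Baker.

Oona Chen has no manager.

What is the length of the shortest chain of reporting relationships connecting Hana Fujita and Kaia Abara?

Hana Fujita is in Kaia Abara's organization: the chain from Hana Fujita up to Kaia Abara is Hana Fujita → Pavel Xu → Kaia Abara, which is 2 links.

2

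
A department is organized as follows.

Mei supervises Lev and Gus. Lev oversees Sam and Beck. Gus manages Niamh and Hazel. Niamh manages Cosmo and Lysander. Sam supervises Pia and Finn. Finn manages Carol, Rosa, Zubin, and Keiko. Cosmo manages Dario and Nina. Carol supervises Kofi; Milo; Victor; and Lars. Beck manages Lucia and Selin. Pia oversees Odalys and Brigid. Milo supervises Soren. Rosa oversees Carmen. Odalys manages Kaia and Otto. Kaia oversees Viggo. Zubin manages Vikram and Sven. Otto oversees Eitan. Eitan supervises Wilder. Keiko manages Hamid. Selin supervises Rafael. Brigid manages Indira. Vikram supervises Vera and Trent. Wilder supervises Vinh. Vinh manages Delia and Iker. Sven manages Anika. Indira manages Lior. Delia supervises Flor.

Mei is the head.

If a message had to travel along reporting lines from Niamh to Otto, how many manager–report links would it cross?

7

Niamh is 2 levels below Mei, and Otto is 5 levels below Mei (their lowest common manager). The shortest path runs up from Niamh to Mei and back down to Otto: 2 + 5 = 7 links.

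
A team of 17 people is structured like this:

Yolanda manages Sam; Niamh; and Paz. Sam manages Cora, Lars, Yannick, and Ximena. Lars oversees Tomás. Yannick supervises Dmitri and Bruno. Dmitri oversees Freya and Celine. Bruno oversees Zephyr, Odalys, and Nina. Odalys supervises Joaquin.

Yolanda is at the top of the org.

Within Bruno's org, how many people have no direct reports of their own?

The people in Bruno's organization with no one reporting to them are Nina, Joaquin, Zephyr. That is 3.

3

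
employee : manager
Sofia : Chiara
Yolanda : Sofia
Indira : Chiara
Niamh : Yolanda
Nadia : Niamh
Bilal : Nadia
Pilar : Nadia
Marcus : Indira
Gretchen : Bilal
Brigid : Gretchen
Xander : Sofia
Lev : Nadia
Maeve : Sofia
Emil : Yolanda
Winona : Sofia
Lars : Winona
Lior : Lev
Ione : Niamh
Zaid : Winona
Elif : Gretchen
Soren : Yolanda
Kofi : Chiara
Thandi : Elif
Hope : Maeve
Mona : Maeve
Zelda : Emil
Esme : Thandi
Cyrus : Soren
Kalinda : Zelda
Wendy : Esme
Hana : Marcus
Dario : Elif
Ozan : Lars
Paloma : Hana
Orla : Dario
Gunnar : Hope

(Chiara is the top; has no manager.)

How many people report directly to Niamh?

2

Niamh directly manages Nadia, Ione. That is 2 direct reports.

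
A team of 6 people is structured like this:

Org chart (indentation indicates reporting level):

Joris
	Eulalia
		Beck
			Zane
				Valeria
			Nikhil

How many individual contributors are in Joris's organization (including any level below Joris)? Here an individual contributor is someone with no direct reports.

The people in Joris's organization with no one reporting to them are Nikhil, Valeria. That is 2.

2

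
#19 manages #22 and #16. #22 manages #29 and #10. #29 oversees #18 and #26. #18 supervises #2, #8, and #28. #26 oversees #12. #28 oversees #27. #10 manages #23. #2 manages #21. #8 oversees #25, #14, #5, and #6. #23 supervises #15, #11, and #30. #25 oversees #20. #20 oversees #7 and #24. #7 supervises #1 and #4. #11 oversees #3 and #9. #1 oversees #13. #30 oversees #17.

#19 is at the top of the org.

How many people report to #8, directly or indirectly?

#8 directly manages #25, #14, #6, #5. Under #25: #20, #24, #7, #4, #1, #13 (6). #14 has no reports. #6 has no reports. #5 has no reports. So #8's organization is 4 direct reports plus everyone under them: 7 + 1 + 1 + 1 = 10.

10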